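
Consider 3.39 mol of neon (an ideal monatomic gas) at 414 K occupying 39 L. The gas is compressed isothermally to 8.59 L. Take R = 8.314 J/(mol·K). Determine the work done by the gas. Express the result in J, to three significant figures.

W ≈ -17700 J

Isothermal: W = nRT ln(V₂/V₁).
W = (3.39)(8.314)(414) × ln(8.59/39)
  = 11668 × -1.513
W_by_gas = -17654 J.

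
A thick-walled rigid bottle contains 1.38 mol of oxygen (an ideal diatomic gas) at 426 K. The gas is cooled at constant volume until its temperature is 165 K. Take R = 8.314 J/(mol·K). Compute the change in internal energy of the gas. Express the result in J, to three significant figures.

ΔU ≈ -7490 J

Constant volume ⇒ W = 0, so Q = ΔU = nCᵥΔT with Cᵥ = 5R/2 = 20.79 J/(mol·K).
ΔU = (1.38)(20.79)(165 − 426) = -7486 J.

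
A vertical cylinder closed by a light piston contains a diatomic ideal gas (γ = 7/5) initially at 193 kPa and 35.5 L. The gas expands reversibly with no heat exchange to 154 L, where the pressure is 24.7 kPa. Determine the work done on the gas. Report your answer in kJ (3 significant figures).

Adiabatic: W = (P₁V₁ − P₂V₂)/(γ − 1) with γ = 7/5.
P₁V₁ = 6852 J, P₂V₂ = 3804 J.
W = (6852 − 3804) / 0.4 = 7619 J.
Work on gas = −W_by = -7619 J.

W ≈ -7.62 kJ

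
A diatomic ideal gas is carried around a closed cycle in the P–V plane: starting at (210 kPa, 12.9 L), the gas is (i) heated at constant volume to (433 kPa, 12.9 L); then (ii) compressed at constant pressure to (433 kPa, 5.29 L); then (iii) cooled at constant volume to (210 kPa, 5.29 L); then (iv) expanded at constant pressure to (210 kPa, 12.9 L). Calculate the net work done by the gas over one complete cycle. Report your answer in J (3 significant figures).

Constant-volume legs do no work.
W(ii) = (433)(5.29 − 12.9) = -3295 J; W(iv) = (210)(12.9 − 5.29) = 1598 J.
W_net = -3295 + 1598 = -1697 J (the counter-clockwise enclosed area).

W_net ≈ -1700 J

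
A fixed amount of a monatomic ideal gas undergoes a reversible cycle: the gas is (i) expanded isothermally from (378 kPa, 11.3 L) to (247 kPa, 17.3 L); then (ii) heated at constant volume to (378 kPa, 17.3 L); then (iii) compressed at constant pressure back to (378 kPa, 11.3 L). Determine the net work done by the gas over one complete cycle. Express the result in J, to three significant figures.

W_net ≈ -449 J

Leg (i): W = PᵢVᵢ ln(V_f/Vᵢ) = (4271) ln(17.3/11.3) = 1819 J.
Leg (ii): W = 0.
Leg (iii): W = PΔV = (378)(11.3 − 17.3) = -2268 J.
W_net = 1819 − 2268 = -448.8 J.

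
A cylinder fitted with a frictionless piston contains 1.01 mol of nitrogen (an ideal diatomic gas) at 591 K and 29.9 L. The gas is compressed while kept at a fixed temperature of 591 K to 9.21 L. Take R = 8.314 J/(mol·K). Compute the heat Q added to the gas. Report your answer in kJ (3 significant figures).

Q ≈ -5.84 kJ

Isothermal ⇒ ΔU = 0, so Q = W = nRT ln(V₂/V₁).
Q = (1.01)(8.314)(591) ln(9.21/29.9) = 4963 × -1.178 = -5844 J.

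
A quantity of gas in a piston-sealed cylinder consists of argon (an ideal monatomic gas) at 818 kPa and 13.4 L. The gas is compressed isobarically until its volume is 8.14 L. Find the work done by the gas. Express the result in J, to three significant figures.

Isobaric: W = P ΔV.
W = (818 kPa)(8.14 − 13.4 L) = (818)(-5.26) = -4303 J.

W ≈ -4300 J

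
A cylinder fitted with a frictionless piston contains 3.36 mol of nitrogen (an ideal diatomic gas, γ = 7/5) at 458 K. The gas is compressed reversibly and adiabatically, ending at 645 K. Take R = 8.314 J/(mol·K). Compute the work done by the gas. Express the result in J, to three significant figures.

W ≈ -13100 J

Adiabatic ⇒ Q = 0, so W_by = −ΔU = nCᵥ(T₁ − T₂).
Cᵥ = 5R/2 = 20.79 J/(mol·K).
W = (3.36)(20.79)(458 − 645) = -13060 J.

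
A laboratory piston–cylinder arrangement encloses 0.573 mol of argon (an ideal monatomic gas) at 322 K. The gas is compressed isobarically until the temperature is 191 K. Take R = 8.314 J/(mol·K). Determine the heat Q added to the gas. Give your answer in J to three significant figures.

Q ≈ -1560 J

Isobaric: W = nRΔT = (0.573)(8.314)(-131) = -624.1 J.
ΔU = nCᵥΔT with Cᵥ = 3R/2: ΔU = (0.573)(12.47)(-131) = -936.1 J.
Q = ΔU + W = -936.1 − 624.1 = -1560 J.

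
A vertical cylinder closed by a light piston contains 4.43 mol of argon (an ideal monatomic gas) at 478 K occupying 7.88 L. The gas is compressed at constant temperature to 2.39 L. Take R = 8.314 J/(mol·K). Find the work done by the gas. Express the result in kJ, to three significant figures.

W ≈ -21.0 kJ

Isothermal: W = nRT ln(V₂/V₁).
W = (4.43)(8.314)(478) × ln(2.39/7.88)
  = 17605 × -1.193
W_by_gas = -21004 J.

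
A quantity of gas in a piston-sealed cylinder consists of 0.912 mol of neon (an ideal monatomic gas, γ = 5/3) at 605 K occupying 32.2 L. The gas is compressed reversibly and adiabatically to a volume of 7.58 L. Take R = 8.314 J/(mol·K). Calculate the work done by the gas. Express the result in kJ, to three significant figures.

Adiabatic: TV^(γ−1) = const with γ = 5/3.
T₂ = T₁ (V₁/V₂)^(γ−1) = 605 × (32.2/7.58)^0.667 = 605 × 2.623 = 1587 K.
W_by = nCᵥ(T₁ − T₂) = (0.912)(12.47)(605 − 1587) = -11168 J.

W ≈ -11.2 kJ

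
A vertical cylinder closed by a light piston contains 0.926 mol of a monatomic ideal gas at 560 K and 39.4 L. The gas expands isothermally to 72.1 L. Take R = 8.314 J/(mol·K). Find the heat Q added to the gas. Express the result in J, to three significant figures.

Q ≈ 2610 J

Isothermal ⇒ ΔU = 0, so Q = W = nRT ln(V₂/V₁).
Q = (0.926)(8.314)(560) ln(72.1/39.4) = 4311 × 0.6043 = 2605 J.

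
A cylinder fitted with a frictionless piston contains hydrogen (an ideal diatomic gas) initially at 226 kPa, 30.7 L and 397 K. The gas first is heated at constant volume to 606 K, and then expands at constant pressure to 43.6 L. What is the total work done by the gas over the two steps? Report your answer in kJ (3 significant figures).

Step 1 (isochoric): W = 0 (constant volume).
After step 1: P = 345 kPa (V unchanged).
Step 2 (isobaric): W = PΔV = (345 kPa)(43.6 − 30.7 L) = 4450 J.
W_total = 0 + 4450 = 4450 J.

W_total ≈ 4.45 kJ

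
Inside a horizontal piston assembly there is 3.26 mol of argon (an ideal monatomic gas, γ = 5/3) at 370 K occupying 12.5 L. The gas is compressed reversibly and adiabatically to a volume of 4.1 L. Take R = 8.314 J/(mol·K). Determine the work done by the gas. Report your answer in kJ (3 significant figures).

Adiabatic: TV^(γ−1) = const with γ = 5/3.
T₂ = T₁ (V₁/V₂)^(γ−1) = 370 × (12.5/4.1)^0.667 = 370 × 2.103 = 778 K.
W_by = nCᵥ(T₁ − T₂) = (3.26)(12.47)(370 − 778) = -16585 J.

W ≈ -16.6 kJ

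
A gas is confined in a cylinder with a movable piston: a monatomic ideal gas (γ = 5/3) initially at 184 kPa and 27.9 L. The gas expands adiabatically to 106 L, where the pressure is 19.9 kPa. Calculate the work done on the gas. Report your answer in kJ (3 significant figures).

W ≈ -4.54 kJ

Adiabatic: W = (P₁V₁ − P₂V₂)/(γ − 1) with γ = 5/3.
P₁V₁ = 5134 J, P₂V₂ = 2109 J.
W = (5134 − 2109) / 0.6667 = 4536 J.
Work on gas = −W_by = -4536 J.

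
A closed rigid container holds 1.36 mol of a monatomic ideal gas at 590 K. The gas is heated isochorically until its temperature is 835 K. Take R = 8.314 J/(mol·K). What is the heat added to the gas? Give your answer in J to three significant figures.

Q ≈ 4160 J

Constant volume ⇒ W = 0, so Q = ΔU = nCᵥΔT with Cᵥ = 3R/2 = 12.47 J/(mol·K).
ΔU = (1.36)(12.47)(835 − 590) = 4155 J.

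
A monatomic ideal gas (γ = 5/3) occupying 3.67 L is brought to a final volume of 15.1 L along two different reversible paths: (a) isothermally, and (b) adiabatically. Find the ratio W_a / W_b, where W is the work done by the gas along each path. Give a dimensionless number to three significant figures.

Path (a) isothermal: W = P₁V₁ ln(V₂/V₁) → W_a/(P₁V₁) = 1.415.
Path (b) adiabatic: W = P₁V₁(1 − (V₁/V₂)^(γ−1))/(γ−1) → W_b/(P₁V₁) = 0.9158.
W_a / W_b = 1.415 / 0.9158 = 1.545.

W_a / W_b ≈ 1.54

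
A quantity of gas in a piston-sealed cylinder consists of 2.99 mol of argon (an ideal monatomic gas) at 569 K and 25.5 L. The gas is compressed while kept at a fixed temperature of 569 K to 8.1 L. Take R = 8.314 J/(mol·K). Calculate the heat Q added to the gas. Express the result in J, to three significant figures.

Isothermal ⇒ ΔU = 0, so Q = W = nRT ln(V₂/V₁).
Q = (2.99)(8.314)(569) ln(8.1/25.5) = 14145 × -1.147 = -16221 J.

Q ≈ -16200 J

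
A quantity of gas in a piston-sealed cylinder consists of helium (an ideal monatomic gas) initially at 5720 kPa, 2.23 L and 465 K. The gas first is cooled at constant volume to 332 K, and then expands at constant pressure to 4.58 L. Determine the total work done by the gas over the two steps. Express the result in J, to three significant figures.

Step 1 (isochoric): W = 0 (constant volume).
After step 1: P = 4084 kPa (V unchanged).
Step 2 (isobaric): W = PΔV = (4084 kPa)(4.58 − 2.23 L) = 9597 J.
W_total = 0 + 9597 = 9597 J.

W_total ≈ 9600 J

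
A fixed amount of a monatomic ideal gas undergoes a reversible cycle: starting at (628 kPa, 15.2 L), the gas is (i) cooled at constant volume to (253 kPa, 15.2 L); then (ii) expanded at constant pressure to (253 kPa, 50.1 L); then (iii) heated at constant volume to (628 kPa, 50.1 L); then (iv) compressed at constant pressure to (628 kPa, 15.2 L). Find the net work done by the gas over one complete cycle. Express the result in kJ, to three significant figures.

W_net ≈ -13.1 kJ

Constant-volume legs do no work.
W(ii) = (253)(50.1 − 15.2) = 8830 J; W(iv) = (628)(15.2 − 50.1) = -21917 J.
W_net = 8830 − 21917 = -13088 J (the counter-clockwise enclosed area).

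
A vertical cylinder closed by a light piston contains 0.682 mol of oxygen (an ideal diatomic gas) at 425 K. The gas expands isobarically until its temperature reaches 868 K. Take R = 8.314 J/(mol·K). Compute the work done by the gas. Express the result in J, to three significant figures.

W ≈ 2510 J

Isobaric: W = P ΔV = nR ΔT.
W = (0.682)(8.314)(868 − 425) = 2512 J.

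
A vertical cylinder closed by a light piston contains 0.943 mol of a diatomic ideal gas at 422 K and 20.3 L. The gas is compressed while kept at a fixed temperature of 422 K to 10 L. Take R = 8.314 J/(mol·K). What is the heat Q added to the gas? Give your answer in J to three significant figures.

Isothermal ⇒ ΔU = 0, so Q = W = nRT ln(V₂/V₁).
Q = (0.943)(8.314)(422) ln(10/20.3) = 3309 × -0.708 = -2343 J.

Q ≈ -2340 J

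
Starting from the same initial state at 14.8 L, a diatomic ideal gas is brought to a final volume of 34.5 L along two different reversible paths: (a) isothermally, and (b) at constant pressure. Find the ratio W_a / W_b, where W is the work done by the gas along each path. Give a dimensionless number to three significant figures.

Path (a) isothermal: W = P₁V₁ ln(V₂/V₁) → W_a/(P₁V₁) = 0.8463.
Path (b) isobaric: W = P₁(V₂ − V₁) → W_b/(P₁V₁) = 1.331.
W_a / W_b = 0.8463 / 1.331 = 0.6358.

W_a / W_b ≈ 0.636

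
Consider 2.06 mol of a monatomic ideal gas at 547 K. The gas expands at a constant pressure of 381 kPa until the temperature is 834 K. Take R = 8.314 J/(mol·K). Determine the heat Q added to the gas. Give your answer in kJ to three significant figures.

Q ≈ 12.3 kJ

Isobaric: W = nRΔT = (2.06)(8.314)(287) = 4915 J.
ΔU = nCᵥΔT with Cᵥ = 3R/2: ΔU = (2.06)(12.47)(287) = 7373 J.
Q = ΔU + W = 7373 + 4915 = 12289 J.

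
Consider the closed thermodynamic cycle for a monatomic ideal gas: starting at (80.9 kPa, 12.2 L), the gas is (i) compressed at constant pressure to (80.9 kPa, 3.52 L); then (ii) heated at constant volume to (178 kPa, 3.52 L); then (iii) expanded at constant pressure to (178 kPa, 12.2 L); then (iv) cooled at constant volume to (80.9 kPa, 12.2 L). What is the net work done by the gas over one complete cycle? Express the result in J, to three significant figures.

W_net ≈ 843 J

Constant-volume legs do no work.
W(i) = (80.9)(3.52 − 12.2) = -702.2 J; W(iii) = (178)(12.2 − 3.52) = 1545 J.
W_net = -702.2 + 1545 = 842.8 J (the clockwise enclosed area).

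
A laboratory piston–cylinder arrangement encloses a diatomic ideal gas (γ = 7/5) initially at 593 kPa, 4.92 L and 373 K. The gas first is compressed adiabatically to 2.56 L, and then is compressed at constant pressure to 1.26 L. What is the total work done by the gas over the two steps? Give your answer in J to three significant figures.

W_total ≈ -4100 J

Step 1 (adiabatic): W = (P₁V₁ − P₂V₂)/(γ−1) = (2918 − 3789)/0.4 = -2178 J.
After step 1: P = 1480 kPa, V = 2.56 L, T = 484.4 K.
Step 2 (isobaric): W = PΔV = (1480 kPa)(1.26 − 2.56 L) = -1924 J.
W_total = -2178 − 1924 = -4102 J.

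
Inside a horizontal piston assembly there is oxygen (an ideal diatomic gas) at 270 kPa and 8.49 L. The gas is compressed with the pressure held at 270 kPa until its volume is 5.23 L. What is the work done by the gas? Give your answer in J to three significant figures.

W ≈ -880 J

Isobaric: W = P ΔV.
W = (270 kPa)(5.23 − 8.49 L) = (270)(-3.26) = -880.2 J.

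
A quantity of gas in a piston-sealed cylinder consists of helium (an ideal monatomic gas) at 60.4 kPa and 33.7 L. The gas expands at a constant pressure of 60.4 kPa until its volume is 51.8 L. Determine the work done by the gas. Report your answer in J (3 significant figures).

Isobaric: W = P ΔV.
W = (60.4 kPa)(51.8 − 33.7 L) = (60.4)(18.1) = 1093 J.

W ≈ 1090 J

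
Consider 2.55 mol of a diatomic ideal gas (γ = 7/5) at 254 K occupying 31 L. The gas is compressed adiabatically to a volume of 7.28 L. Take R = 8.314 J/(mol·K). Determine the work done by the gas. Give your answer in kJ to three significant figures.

Adiabatic: TV^(γ−1) = const with γ = 7/5.
T₂ = T₁ (V₁/V₂)^(γ−1) = 254 × (31/7.28)^0.4 = 254 × 1.785 = 453.4 K.
W_by = nCᵥ(T₁ − T₂) = (2.55)(20.79)(254 − 453.4) = -10571 J.

W ≈ -10.6 kJ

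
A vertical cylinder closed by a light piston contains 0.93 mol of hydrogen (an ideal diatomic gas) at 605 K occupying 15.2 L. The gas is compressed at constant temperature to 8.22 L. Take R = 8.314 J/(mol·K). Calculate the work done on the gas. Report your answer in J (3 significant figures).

W ≈ 2880 J

Isothermal: W = nRT ln(V₂/V₁).
W = (0.93)(8.314)(605) × ln(8.22/15.2)
  = 4678 × -0.6147
W_by_gas = -2876 J; work on gas = −W_by = 2876 J.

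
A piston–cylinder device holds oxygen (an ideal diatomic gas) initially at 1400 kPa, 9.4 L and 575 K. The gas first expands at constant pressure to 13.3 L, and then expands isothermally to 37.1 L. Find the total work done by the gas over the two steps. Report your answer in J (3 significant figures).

W_total ≈ 24600 J

Step 1 (isobaric): W = PΔV = (1400 kPa)(13.3 − 9.4 L) = 5460 J.
After step 1: P = 1400 kPa, V = 13.3 L, T = 813.6 K.
Step 2 (isothermal): W = P₁V₁ ln(V₂/V₁) = (18620) ln(37.1/13.3) = 19101 J.
W_total = 5460 + 19101 = 24561 J.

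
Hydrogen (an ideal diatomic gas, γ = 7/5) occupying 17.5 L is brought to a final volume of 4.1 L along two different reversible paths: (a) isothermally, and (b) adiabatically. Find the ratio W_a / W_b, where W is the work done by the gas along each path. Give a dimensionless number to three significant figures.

W_a / W_b ≈ 0.738

Path (a) isothermal: W = P₁V₁ ln(V₂/V₁) → W_a/(P₁V₁) = -1.451.
Path (b) adiabatic: W = P₁V₁(1 − (V₁/V₂)^(γ−1))/(γ−1) → W_b/(P₁V₁) = -1.967.
W_a / W_b = -1.451 / -1.967 = 0.7377.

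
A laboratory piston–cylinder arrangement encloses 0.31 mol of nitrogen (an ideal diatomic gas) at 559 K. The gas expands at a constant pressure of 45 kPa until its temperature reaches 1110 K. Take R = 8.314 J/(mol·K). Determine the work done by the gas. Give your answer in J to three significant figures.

W ≈ 1420 J

Isobaric: W = P ΔV = nR ΔT.
W = (0.31)(8.314)(1110 − 559) = 1420 J.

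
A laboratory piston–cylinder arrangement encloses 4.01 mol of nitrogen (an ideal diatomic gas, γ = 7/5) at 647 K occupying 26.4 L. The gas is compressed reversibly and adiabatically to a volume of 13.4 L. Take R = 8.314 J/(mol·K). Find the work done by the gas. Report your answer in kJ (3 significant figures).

W ≈ -16.8 kJ

Adiabatic: TV^(γ−1) = const with γ = 7/5.
T₂ = T₁ (V₁/V₂)^(γ−1) = 647 × (26.4/13.4)^0.4 = 647 × 1.312 = 848.6 K.
W_by = nCᵥ(T₁ − T₂) = (4.01)(20.79)(647 − 848.6) = -16803 J.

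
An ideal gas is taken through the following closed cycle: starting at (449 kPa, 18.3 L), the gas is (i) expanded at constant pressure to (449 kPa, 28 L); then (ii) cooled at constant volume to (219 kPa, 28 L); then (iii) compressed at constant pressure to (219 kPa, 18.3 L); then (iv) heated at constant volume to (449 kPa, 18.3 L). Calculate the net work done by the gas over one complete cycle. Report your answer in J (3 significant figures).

Constant-volume legs do no work.
W(i) = (449)(28 − 18.3) = 4355 J; W(iii) = (219)(18.3 − 28) = -2124 J.
W_net = 4355 − 2124 = 2231 J (the clockwise enclosed area).

W_net ≈ 2230 J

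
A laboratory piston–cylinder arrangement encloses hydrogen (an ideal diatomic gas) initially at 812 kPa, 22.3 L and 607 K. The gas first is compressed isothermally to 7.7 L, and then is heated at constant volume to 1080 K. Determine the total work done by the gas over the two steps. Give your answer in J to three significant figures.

Step 1 (isothermal): W = P₁V₁ ln(V₂/V₁) = (18108) ln(7.7/22.3) = -19255 J.
Step 2 (isochoric): W = 0 (constant volume).
W_total = -19255 + 0 = -19255 J.

W_total ≈ -19300 J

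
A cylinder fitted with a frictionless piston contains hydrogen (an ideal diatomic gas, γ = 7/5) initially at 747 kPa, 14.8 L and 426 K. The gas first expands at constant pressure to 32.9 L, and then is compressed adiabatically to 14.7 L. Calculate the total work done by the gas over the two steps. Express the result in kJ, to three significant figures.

Step 1 (isobaric): W = PΔV = (747 kPa)(32.9 − 14.8 L) = 13521 J.
After step 1: P = 747 kPa, V = 32.9 L, T = 947 K.
Step 2 (adiabatic): W = (P₁V₁ − P₂V₂)/(γ−1) = (24576 − 33921)/0.4 = -23362 J.
W_total = 13521 − 23362 = -9841 J.

W_total ≈ -9.84 kJ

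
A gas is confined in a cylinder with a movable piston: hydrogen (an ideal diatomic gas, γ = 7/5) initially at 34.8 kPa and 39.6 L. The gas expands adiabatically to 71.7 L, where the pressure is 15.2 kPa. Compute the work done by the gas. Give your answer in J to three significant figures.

Adiabatic: W = (P₁V₁ − P₂V₂)/(γ − 1) with γ = 7/5.
P₁V₁ = 1378 J, P₂V₂ = 1090 J.
W = (1378 − 1090) / 0.4 = 720.6 J.

W ≈ 721 J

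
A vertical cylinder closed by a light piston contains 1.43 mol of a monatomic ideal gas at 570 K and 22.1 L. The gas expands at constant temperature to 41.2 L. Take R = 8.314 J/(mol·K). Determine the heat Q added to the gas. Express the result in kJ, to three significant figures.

Isothermal ⇒ ΔU = 0, so Q = W = nRT ln(V₂/V₁).
Q = (1.43)(8.314)(570) ln(41.2/22.1) = 6777 × 0.6229 = 4221 J.

Q ≈ 4.22 kJ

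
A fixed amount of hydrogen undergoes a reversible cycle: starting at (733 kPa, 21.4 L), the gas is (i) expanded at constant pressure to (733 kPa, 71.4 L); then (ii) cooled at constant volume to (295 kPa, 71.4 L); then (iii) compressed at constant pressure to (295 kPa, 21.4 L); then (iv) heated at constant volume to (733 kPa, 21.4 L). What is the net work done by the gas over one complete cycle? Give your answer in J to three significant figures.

Constant-volume legs do no work.
W(i) = (733)(71.4 − 21.4) = 36650 J; W(iii) = (295)(21.4 − 71.4) = -14750 J.
W_net = 36650 − 14750 = 21900 J (the clockwise enclosed area).

W_net ≈ 21900 J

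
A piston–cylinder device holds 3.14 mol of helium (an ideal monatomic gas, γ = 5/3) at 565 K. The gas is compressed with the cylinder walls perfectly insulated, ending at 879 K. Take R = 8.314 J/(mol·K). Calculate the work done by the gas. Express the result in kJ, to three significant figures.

W ≈ -12.3 kJ

Adiabatic ⇒ Q = 0, so W_by = −ΔU = nCᵥ(T₁ − T₂).
Cᵥ = 3R/2 = 12.47 J/(mol·K).
W = (3.14)(12.47)(565 − 879) = -12296 J.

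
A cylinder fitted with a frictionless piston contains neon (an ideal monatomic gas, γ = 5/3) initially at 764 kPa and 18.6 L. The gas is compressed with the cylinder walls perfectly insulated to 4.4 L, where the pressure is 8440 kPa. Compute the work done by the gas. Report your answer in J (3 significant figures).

W ≈ -34400 J

Adiabatic: W = (P₁V₁ − P₂V₂)/(γ − 1) with γ = 5/3.
P₁V₁ = 14210 J, P₂V₂ = 37136 J.
W = (14210 − 37136) / 0.6667 = -34388 J.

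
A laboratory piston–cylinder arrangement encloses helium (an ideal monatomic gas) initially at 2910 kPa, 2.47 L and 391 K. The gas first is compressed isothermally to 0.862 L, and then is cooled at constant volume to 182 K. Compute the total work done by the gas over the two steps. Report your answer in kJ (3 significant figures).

Step 1 (isothermal): W = P₁V₁ ln(V₂/V₁) = (7188) ln(0.862/2.47) = -7567 J.
Step 2 (isochoric): W = 0 (constant volume).
W_total = -7567 + 0 = -7567 J.

W_total ≈ -7.57 kJ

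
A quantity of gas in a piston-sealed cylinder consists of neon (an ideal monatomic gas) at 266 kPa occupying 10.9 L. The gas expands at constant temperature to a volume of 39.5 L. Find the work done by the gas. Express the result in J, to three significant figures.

W ≈ 3730 J

Isothermal: W = nRT ln(V₂/V₁) = P₁V₁ ln(V₂/V₁).
P₁V₁ = (266 kPa)(10.9 L) = 2899 J.
W = 2899 × ln(39.5/10.9) = 2899 × 1.288
W_by_gas = 3733 J.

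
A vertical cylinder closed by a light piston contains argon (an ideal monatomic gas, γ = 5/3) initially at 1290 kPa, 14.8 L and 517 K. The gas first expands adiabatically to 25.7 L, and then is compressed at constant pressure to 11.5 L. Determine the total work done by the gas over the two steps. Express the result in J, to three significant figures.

W_total ≈ 1510 J

Step 1 (adiabatic): W = (P₁V₁ − P₂V₂)/(γ−1) = (19092 − 13215)/0.667 = 8815 J.
After step 1: P = 514.2 kPa, V = 25.7 L, T = 357.9 K.
Step 2 (isobaric): W = PΔV = (514.2 kPa)(11.5 − 25.7 L) = -7302 J.
W_total = 8815 − 7302 = 1514 J.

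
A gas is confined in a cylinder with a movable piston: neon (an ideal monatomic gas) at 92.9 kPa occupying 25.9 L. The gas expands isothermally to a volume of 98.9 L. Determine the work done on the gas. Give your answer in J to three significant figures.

W ≈ -3220 J

Isothermal: W = nRT ln(V₂/V₁) = P₁V₁ ln(V₂/V₁).
P₁V₁ = (92.9 kPa)(25.9 L) = 2406 J.
W = 2406 × ln(98.9/25.9) = 2406 × 1.34
W_by_gas = 3224 J; work on gas = −W_by = -3224 J.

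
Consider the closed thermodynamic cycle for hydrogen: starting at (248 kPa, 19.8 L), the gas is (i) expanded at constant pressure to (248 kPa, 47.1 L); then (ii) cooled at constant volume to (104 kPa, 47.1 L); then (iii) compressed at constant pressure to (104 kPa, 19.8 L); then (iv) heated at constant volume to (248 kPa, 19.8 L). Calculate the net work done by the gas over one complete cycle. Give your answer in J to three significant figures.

W_net ≈ 3930 J

Constant-volume legs do no work.
W(i) = (248)(47.1 − 19.8) = 6770 J; W(iii) = (104)(19.8 − 47.1) = -2839 J.
W_net = 6770 − 2839 = 3931 J (the clockwise enclosed area).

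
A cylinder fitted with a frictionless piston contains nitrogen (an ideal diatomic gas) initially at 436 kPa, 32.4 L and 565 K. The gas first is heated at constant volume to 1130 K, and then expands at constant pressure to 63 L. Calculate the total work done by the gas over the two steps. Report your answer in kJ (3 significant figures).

W_total ≈ 26.7 kJ

Step 1 (isochoric): W = 0 (constant volume).
After step 1: P = 872 kPa (V unchanged).
Step 2 (isobaric): W = PΔV = (872 kPa)(63 − 32.4 L) = 26683 J.
W_total = 0 + 26683 = 26683 J.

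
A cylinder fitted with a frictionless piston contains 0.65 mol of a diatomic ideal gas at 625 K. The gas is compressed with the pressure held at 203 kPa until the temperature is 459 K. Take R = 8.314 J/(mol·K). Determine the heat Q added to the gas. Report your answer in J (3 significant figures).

Isobaric: W = nRΔT = (0.65)(8.314)(-166) = -897.1 J.
ΔU = nCᵥΔT with Cᵥ = 5R/2: ΔU = (0.65)(20.79)(-166) = -2243 J.
Q = ΔU + W = -2243 − 897.1 = -3140 J.

Q ≈ -3140 J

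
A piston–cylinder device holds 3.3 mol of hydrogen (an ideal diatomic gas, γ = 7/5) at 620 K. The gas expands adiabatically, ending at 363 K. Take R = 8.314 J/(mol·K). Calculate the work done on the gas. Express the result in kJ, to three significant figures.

W ≈ -17.6 kJ

Adiabatic ⇒ Q = 0, so W_by = −ΔU = nCᵥ(T₁ − T₂).
Cᵥ = 5R/2 = 20.79 J/(mol·K).
W = (3.3)(20.79)(620 − 363) = 17628 J.
Work on gas = −W_by = -17628 J.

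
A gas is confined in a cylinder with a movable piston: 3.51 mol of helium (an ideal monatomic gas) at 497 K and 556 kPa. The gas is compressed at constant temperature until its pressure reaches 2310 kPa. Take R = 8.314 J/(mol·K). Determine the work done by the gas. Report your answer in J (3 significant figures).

W ≈ -20700 J

Isothermal process: W = nRT ln(V₂/V₁) = nRT ln(P₁/P₂).
W = (3.51)(8.314)(497) × ln(556/2310)
  = 14504 × ln(0.2407) = 14504 × -1.424
W_by_gas = -20656 J.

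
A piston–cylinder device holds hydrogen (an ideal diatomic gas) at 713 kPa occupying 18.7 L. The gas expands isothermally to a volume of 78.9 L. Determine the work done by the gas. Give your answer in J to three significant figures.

W ≈ 19200 J

Isothermal: W = nRT ln(V₂/V₁) = P₁V₁ ln(V₂/V₁).
P₁V₁ = (713 kPa)(18.7 L) = 13333 J.
W = 13333 × ln(78.9/18.7) = 13333 × 1.44
W_by_gas = 19195 J.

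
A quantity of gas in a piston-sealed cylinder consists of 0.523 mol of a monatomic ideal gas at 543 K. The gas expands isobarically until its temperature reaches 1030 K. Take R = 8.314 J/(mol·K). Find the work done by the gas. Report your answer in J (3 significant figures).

Isobaric: W = P ΔV = nR ΔT.
W = (0.523)(8.314)(1030 − 543) = 2118 J.

W ≈ 2120 J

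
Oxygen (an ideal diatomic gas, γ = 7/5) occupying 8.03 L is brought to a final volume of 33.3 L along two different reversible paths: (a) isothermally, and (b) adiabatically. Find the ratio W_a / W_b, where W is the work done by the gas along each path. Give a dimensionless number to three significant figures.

W_a / W_b ≈ 1.31

Path (a) isothermal: W = P₁V₁ ln(V₂/V₁) → W_a/(P₁V₁) = 1.422.
Path (b) adiabatic: W = P₁V₁(1 − (V₁/V₂)^(γ−1))/(γ−1) → W_b/(P₁V₁) = 1.085.
W_a / W_b = 1.422 / 1.085 = 1.311.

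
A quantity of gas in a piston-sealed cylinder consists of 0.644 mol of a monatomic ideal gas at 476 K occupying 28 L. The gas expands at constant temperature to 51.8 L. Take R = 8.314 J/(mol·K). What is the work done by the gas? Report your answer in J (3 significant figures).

Isothermal: W = nRT ln(V₂/V₁).
W = (0.644)(8.314)(476) × ln(51.8/28)
  = 2549 × 0.6152
W_by_gas = 1568 J.

W ≈ 1570 J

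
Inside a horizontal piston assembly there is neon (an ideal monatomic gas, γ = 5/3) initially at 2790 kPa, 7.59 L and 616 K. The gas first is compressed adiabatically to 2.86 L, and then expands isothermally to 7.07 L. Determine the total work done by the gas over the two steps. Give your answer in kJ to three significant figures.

Step 1 (adiabatic): W = (P₁V₁ − P₂V₂)/(γ−1) = (21176 − 40591)/0.667 = -29122 J.
After step 1: P = 14193 kPa, V = 2.86 L, T = 1181 K.
Step 2 (isothermal): W = P₁V₁ ln(V₂/V₁) = (40591) ln(7.07/2.86) = 36736 J.
W_total = -29122 + 36736 = 7614 J.

W_total ≈ 7.61 kJ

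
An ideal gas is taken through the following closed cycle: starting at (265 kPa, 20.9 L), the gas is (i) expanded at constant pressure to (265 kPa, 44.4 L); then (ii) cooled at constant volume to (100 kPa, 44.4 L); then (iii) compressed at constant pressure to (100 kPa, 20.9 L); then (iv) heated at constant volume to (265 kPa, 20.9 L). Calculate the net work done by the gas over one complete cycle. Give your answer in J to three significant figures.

W_net ≈ 3880 J

Constant-volume legs do no work.
W(i) = (265)(44.4 − 20.9) = 6228 J; W(iii) = (100)(20.9 − 44.4) = -2350 J.
W_net = 6228 − 2350 = 3878 J (the clockwise enclosed area).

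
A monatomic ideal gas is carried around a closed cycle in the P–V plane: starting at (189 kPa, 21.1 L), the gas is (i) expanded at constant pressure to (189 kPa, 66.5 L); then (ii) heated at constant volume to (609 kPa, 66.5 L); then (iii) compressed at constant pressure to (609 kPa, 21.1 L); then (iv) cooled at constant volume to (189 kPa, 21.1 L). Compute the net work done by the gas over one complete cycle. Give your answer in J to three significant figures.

Constant-volume legs do no work.
W(i) = (189)(66.5 − 21.1) = 8581 J; W(iii) = (609)(21.1 − 66.5) = -27649 J.
W_net = 8581 − 27649 = -19068 J (the counter-clockwise enclosed area).

W_net ≈ -19100 J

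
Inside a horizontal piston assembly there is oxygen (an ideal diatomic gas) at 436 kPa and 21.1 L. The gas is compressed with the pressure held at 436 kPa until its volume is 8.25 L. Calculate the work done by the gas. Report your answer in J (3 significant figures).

Isobaric: W = P ΔV.
W = (436 kPa)(8.25 − 21.1 L) = (436)(-12.85) = -5603 J.

W ≈ -5600 J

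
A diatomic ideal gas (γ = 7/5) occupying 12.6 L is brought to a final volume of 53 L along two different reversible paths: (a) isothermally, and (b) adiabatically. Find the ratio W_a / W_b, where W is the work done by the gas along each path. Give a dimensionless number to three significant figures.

Path (a) isothermal: W = P₁V₁ ln(V₂/V₁) → W_a/(P₁V₁) = 1.437.
Path (b) adiabatic: W = P₁V₁(1 − (V₁/V₂)^(γ−1))/(γ−1) → W_b/(P₁V₁) = 1.093.
W_a / W_b = 1.437 / 1.093 = 1.315.

W_a / W_b ≈ 1.31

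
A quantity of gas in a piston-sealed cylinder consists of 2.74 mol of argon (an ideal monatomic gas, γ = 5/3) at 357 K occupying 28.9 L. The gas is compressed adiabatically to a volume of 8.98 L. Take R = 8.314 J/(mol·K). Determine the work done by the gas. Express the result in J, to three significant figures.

W ≈ -14400 J

Adiabatic: TV^(γ−1) = const with γ = 5/3.
T₂ = T₁ (V₁/V₂)^(γ−1) = 357 × (28.9/8.98)^0.667 = 357 × 2.18 = 778.2 K.
W_by = nCᵥ(T₁ − T₂) = (2.74)(12.47)(357 − 778.2) = -14392 J.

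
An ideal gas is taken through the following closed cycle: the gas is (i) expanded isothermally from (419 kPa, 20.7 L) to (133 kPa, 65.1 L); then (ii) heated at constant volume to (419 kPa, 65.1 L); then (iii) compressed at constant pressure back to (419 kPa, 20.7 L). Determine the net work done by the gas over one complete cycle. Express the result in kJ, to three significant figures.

W_net ≈ -8.67 kJ

Leg (i): W = PᵢVᵢ ln(V_f/Vᵢ) = (8673) ln(65.1/20.7) = 9938 J.
Leg (ii): W = 0.
Leg (iii): W = PΔV = (419)(20.7 − 65.1) = -18604 J.
W_net = 9938 − 18604 = -8666 J.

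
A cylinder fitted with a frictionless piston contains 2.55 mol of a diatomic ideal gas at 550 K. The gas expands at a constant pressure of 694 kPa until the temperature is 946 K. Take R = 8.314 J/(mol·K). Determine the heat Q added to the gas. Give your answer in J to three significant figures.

Q ≈ 29400 J

Isobaric: W = nRΔT = (2.55)(8.314)(396) = 8395 J.
ΔU = nCᵥΔT with Cᵥ = 5R/2: ΔU = (2.55)(20.79)(396) = 20989 J.
Q = ΔU + W = 20989 + 8395 = 29384 J.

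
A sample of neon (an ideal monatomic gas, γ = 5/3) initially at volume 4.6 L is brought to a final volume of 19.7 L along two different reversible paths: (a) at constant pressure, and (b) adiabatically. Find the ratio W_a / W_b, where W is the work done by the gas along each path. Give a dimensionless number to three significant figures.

Path (a) isobaric: W = P₁(V₂ − V₁) → W_a/(P₁V₁) = 3.283.
Path (b) adiabatic: W = P₁V₁(1 − (V₁/V₂)^(γ−1))/(γ−1) → W_b/(P₁V₁) = 0.9312.
W_a / W_b = 3.283 / 0.9312 = 3.525.

W_a / W_b ≈ 3.53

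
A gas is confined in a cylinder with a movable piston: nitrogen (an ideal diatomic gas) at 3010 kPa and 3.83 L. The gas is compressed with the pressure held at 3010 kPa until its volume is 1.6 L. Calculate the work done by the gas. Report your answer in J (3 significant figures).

W ≈ -6710 J

Isobaric: W = P ΔV.
W = (3010 kPa)(1.6 − 3.83 L) = (3010)(-2.23) = -6712 J.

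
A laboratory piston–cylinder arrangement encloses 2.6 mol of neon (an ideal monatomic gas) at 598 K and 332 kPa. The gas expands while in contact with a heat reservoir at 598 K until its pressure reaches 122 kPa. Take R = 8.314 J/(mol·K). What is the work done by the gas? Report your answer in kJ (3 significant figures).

W ≈ 12.9 kJ

Isothermal process: W = nRT ln(V₂/V₁) = nRT ln(P₁/P₂).
W = (2.6)(8.314)(598) × ln(332/122)
  = 12927 × ln(2.721) = 12927 × 1.001
W_by_gas = 12941 J.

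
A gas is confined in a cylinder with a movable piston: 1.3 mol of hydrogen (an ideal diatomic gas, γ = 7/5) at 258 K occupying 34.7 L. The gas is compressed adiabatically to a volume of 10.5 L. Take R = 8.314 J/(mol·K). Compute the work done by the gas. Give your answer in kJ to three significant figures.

W ≈ -4.27 kJ

Adiabatic: TV^(γ−1) = const with γ = 7/5.
T₂ = T₁ (V₁/V₂)^(γ−1) = 258 × (34.7/10.5)^0.4 = 258 × 1.613 = 416.2 K.
W_by = nCᵥ(T₁ − T₂) = (1.3)(20.79)(258 − 416.2) = -4274 J.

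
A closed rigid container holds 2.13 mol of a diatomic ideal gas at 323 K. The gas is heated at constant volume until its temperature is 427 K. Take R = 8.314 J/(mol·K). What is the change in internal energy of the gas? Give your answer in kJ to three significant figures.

ΔU ≈ 4.60 kJ

Constant volume ⇒ W = 0, so Q = ΔU = nCᵥΔT with Cᵥ = 5R/2 = 20.79 J/(mol·K).
ΔU = (2.13)(20.79)(427 − 323) = 4604 J.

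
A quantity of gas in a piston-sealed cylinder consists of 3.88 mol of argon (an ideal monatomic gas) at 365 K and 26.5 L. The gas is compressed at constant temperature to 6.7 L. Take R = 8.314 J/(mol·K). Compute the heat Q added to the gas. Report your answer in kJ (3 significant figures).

Q ≈ -16.2 kJ

Isothermal ⇒ ΔU = 0, so Q = W = nRT ln(V₂/V₁).
Q = (3.88)(8.314)(365) ln(6.7/26.5) = 11774 × -1.375 = -16190 J.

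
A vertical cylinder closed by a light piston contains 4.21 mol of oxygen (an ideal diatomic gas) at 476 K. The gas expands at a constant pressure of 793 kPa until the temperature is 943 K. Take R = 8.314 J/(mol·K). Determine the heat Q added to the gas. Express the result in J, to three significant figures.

Isobaric: W = nRΔT = (4.21)(8.314)(467) = 16346 J.
ΔU = nCᵥΔT with Cᵥ = 5R/2: ΔU = (4.21)(20.79)(467) = 40865 J.
Q = ΔU + W = 40865 + 16346 = 57211 J.

Q ≈ 57200 J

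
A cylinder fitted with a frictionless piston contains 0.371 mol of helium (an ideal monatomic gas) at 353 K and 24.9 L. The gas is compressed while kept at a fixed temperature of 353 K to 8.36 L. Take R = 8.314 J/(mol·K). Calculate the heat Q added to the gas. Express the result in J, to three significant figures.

Isothermal ⇒ ΔU = 0, so Q = W = nRT ln(V₂/V₁).
Q = (0.371)(8.314)(353) ln(8.36/24.9) = 1089 × -1.091 = -1188 J.

Q ≈ -1190 J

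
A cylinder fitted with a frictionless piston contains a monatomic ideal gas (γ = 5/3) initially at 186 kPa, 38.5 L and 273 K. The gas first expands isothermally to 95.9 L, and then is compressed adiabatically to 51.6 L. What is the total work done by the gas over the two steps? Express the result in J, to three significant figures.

Step 1 (isothermal): W = P₁V₁ ln(V₂/V₁) = (7161) ln(95.9/38.5) = 6535 J.
After step 1: P = 74.67 kPa, V = 95.9 L, T = 273 K.
Step 2 (adiabatic): W = (P₁V₁ − P₂V₂)/(γ−1) = (7161 − 10825)/0.667 = -5496 J.
W_total = 6535 − 5496 = 1040 J.

W_total ≈ 1040 J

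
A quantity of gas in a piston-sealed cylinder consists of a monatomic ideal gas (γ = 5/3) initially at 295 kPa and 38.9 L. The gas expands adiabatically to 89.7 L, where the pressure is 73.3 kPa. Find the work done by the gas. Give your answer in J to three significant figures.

Adiabatic: W = (P₁V₁ − P₂V₂)/(γ − 1) with γ = 5/3.
P₁V₁ = 11476 J, P₂V₂ = 6575 J.
W = (11476 − 6575) / 0.6667 = 7351 J.

W ≈ 7350 J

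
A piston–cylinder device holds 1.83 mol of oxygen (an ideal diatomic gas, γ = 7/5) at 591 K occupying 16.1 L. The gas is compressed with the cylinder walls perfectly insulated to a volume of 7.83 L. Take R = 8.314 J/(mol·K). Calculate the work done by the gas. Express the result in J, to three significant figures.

Adiabatic: TV^(γ−1) = const with γ = 7/5.
T₂ = T₁ (V₁/V₂)^(γ−1) = 591 × (16.1/7.83)^0.4 = 591 × 1.334 = 788.5 K.
W_by = nCᵥ(T₁ − T₂) = (1.83)(20.79)(591 − 788.5) = -7513 J.

W ≈ -7510 J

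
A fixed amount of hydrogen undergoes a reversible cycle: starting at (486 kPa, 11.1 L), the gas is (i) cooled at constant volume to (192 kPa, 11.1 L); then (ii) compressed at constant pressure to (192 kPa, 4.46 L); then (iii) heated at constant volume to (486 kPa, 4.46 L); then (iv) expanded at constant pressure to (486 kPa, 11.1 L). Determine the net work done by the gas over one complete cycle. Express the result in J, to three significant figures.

Constant-volume legs do no work.
W(ii) = (192)(4.46 − 11.1) = -1275 J; W(iv) = (486)(11.1 − 4.46) = 3227 J.
W_net = -1275 + 3227 = 1952 J (the clockwise enclosed area).

W_net ≈ 1950 J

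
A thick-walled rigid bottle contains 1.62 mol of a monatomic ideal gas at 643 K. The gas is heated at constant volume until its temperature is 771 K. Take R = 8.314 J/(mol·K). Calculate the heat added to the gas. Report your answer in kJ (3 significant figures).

Q ≈ 2.59 kJ

Constant volume ⇒ W = 0, so Q = ΔU = nCᵥΔT with Cᵥ = 3R/2 = 12.47 J/(mol·K).
ΔU = (1.62)(12.47)(771 − 643) = 2586 J.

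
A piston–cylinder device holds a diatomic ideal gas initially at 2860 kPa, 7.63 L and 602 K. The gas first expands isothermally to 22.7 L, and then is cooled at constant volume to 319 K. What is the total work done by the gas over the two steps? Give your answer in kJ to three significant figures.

W_total ≈ 23.8 kJ

Step 1 (isothermal): W = P₁V₁ ln(V₂/V₁) = (21822) ln(22.7/7.63) = 23792 J.
Step 2 (isochoric): W = 0 (constant volume).
W_total = 23792 + 0 = 23792 J.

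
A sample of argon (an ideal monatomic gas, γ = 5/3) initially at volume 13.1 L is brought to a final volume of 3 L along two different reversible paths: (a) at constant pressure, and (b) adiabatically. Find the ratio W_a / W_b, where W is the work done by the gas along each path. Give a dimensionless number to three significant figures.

Path (a) isobaric: W = P₁(V₂ − V₁) → W_a/(P₁V₁) = -0.771.
Path (b) adiabatic: W = P₁V₁(1 − (V₁/V₂)^(γ−1))/(γ−1) → W_b/(P₁V₁) = -2.507.
W_a / W_b = -0.771 / -2.507 = 0.3075.

W_a / W_b ≈ 0.307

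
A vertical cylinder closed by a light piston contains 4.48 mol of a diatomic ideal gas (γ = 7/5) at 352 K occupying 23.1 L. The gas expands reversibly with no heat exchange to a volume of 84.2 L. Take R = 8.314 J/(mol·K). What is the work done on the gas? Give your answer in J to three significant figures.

W ≈ -13200 J

Adiabatic: TV^(γ−1) = const with γ = 7/5.
T₂ = T₁ (V₁/V₂)^(γ−1) = 352 × (23.1/84.2)^0.4 = 352 × 0.5961 = 209.8 K.
W_by = nCᵥ(T₁ − T₂) = (4.48)(20.79)(352 − 209.8) = 13239 J.
Work on gas = −W_by = -13239 J.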